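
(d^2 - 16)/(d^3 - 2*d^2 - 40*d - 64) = (d - 4)/(d^2 - 6*d - 16)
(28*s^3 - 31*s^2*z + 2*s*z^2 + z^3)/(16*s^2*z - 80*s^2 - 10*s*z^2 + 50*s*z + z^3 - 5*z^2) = (28*s^3 - 31*s^2*z + 2*s*z^2 + z^3)/(16*s^2*z - 80*s^2 - 10*s*z^2 + 50*s*z + z^3 - 5*z^2)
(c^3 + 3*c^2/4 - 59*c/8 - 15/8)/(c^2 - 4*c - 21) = (8*c^2 - 18*c - 5)/(8*(c - 7))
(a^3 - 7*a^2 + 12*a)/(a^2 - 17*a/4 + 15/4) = 4*a*(a - 4)/(4*a - 5)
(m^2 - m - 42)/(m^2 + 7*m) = (m^2 - m - 42)/(m*(m + 7))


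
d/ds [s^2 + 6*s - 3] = 2*s + 6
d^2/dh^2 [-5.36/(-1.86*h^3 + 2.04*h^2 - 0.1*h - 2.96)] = ((21.8688 - 59.8176*h)*(1.86*h^3 - 2.04*h^2 + 0.1*h + 2.96) + 5.36*(5.58*h^2 - 4.08*h + 0.1)*(11.16*h^2 - 8.16*h + 0.2))/(1.86*h^3 - 2.04*h^2 + 0.1*h + 2.96)^3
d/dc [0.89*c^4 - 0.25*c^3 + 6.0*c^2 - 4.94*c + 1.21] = 3.56*c^3 - 0.75*c^2 + 12.0*c - 4.94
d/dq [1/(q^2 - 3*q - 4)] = (3 - 2*q)/(-q^2 + 3*q + 4)^2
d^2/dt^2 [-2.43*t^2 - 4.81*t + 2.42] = -4.86000000000000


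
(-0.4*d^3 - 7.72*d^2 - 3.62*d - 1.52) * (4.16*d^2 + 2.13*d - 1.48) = -1.664*d^5 - 32.9672*d^4 - 30.9108*d^3 - 2.6082*d^2 + 2.12*d + 2.2496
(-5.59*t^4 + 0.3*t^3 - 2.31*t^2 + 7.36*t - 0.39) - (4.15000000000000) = -5.59*t^4 + 0.3*t^3 - 2.31*t^2 + 7.36*t - 4.54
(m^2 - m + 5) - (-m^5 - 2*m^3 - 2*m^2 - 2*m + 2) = m^5 + 2*m^3 + 3*m^2 + m + 3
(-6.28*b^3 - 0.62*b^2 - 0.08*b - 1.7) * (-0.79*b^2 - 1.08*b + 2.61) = 4.9612*b^5 + 7.2722*b^4 - 15.658*b^3 - 0.1888*b^2 + 1.6272*b - 4.437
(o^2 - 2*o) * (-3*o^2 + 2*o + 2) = -3*o^4 + 8*o^3 - 2*o^2 - 4*o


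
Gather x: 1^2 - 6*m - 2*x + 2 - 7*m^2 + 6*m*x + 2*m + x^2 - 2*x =-7*m^2 - 4*m + x^2 + x*(6*m - 4) + 3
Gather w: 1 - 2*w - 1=-2*w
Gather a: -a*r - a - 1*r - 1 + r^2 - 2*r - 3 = a*(-r - 1) + r^2 - 3*r - 4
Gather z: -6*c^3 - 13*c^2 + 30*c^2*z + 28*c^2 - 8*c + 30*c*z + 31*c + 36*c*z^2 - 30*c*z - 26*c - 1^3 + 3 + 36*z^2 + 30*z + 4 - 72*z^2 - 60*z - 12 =-6*c^3 + 15*c^2 - 3*c + z^2*(36*c - 36) + z*(30*c^2 - 30) - 6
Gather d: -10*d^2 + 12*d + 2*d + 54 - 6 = -10*d^2 + 14*d + 48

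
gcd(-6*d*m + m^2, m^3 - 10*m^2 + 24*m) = m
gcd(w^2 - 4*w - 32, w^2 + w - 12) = w + 4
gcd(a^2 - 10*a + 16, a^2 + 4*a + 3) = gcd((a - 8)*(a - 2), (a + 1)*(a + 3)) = 1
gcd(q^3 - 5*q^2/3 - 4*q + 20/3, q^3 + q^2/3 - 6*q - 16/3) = q + 2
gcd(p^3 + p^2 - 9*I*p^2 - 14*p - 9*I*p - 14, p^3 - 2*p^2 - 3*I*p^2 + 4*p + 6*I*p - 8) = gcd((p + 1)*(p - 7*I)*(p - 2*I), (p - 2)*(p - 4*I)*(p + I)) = 1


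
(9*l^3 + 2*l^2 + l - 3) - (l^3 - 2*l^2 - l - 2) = 8*l^3 + 4*l^2 + 2*l - 1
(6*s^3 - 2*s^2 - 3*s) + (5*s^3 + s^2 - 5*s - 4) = 11*s^3 - s^2 - 8*s - 4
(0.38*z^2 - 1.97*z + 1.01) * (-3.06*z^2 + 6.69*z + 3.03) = -1.1628*z^4 + 8.5704*z^3 - 15.1185*z^2 + 0.787800000000002*z + 3.0603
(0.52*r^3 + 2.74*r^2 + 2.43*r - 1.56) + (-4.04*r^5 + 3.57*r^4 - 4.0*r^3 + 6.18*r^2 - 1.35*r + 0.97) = -4.04*r^5 + 3.57*r^4 - 3.48*r^3 + 8.92*r^2 + 1.08*r - 0.59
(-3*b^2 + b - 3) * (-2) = 6*b^2 - 2*b + 6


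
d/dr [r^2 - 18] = 2*r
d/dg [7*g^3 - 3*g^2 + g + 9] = 21*g^2 - 6*g + 1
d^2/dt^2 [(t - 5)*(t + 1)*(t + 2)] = 6*t - 4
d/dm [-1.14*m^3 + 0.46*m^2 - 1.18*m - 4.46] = -3.42*m^2 + 0.92*m - 1.18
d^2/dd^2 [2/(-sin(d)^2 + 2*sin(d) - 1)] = 4*(2*sin(d) + 3)/(sin(d) - 1)^3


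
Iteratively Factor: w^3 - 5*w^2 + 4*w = (w - 4)*(w^2 - w) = (w - 4)*(w - 1)*(w)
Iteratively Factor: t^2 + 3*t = (t + 3)*(t)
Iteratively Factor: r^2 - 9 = (r + 3)*(r - 3)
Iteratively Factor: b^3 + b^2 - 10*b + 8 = (b - 1)*(b^2 + 2*b - 8) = (b - 1)*(b + 4)*(b - 2)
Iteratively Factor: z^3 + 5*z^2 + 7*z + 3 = (z + 1)*(z^2 + 4*z + 3) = (z + 1)*(z + 3)*(z + 1)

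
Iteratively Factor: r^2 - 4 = (r + 2)*(r - 2)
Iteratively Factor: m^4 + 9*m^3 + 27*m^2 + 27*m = (m + 3)*(m^3 + 6*m^2 + 9*m) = (m + 3)^2*(m^2 + 3*m) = (m + 3)^3*(m)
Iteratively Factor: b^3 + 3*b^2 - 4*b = (b)*(b^2 + 3*b - 4) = b*(b + 4)*(b - 1)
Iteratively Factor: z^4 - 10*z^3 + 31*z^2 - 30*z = (z - 3)*(z^3 - 7*z^2 + 10*z) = z*(z - 3)*(z^2 - 7*z + 10) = z*(z - 3)*(z - 2)*(z - 5)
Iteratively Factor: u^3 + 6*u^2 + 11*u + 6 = (u + 3)*(u^2 + 3*u + 2) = (u + 2)*(u + 3)*(u + 1)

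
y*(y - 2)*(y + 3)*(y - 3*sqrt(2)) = y^4 - 3*sqrt(2)*y^3 + y^3 - 6*y^2 - 3*sqrt(2)*y^2 + 18*sqrt(2)*y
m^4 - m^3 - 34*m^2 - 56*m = m*(m - 7)*(m + 2)*(m + 4)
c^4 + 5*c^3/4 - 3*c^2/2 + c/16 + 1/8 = (c - 1/2)^2*(c + 1/4)*(c + 2)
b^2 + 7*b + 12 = (b + 3)*(b + 4)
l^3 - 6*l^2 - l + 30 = (l - 5)*(l - 3)*(l + 2)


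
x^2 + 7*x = x*(x + 7)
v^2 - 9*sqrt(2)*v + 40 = (v - 5*sqrt(2))*(v - 4*sqrt(2))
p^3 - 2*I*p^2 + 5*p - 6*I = (p - 3*I)*(p - I)*(p + 2*I)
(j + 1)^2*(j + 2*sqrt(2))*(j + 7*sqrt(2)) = j^4 + 2*j^3 + 9*sqrt(2)*j^3 + 18*sqrt(2)*j^2 + 29*j^2 + 9*sqrt(2)*j + 56*j + 28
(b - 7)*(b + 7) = b^2 - 49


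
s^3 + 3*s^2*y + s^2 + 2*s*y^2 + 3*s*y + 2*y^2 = (s + 1)*(s + y)*(s + 2*y)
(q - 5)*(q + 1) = q^2 - 4*q - 5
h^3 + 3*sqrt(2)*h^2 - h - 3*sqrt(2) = (h - 1)*(h + 1)*(h + 3*sqrt(2))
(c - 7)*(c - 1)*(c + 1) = c^3 - 7*c^2 - c + 7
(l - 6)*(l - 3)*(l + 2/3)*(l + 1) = l^4 - 22*l^3/3 + 11*l^2/3 + 24*l + 12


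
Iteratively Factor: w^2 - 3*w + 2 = (w - 1)*(w - 2)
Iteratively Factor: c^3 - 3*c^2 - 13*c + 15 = (c - 1)*(c^2 - 2*c - 15) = (c - 1)*(c + 3)*(c - 5)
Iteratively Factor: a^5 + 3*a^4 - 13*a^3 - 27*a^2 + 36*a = (a - 3)*(a^4 + 6*a^3 + 5*a^2 - 12*a) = a*(a - 3)*(a^3 + 6*a^2 + 5*a - 12) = a*(a - 3)*(a + 3)*(a^2 + 3*a - 4) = a*(a - 3)*(a + 3)*(a + 4)*(a - 1)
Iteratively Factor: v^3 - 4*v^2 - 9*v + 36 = (v - 3)*(v^2 - v - 12) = (v - 3)*(v + 3)*(v - 4)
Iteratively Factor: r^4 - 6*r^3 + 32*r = (r)*(r^3 - 6*r^2 + 32) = r*(r + 2)*(r^2 - 8*r + 16) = r*(r - 4)*(r + 2)*(r - 4)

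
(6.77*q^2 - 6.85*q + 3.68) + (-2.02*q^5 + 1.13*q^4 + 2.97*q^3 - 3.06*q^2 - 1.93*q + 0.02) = -2.02*q^5 + 1.13*q^4 + 2.97*q^3 + 3.71*q^2 - 8.78*q + 3.7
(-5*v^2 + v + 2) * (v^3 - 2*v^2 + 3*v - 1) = -5*v^5 + 11*v^4 - 15*v^3 + 4*v^2 + 5*v - 2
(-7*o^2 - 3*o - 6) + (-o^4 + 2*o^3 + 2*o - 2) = -o^4 + 2*o^3 - 7*o^2 - o - 8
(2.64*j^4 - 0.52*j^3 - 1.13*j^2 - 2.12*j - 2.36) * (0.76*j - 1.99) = 2.0064*j^5 - 5.6488*j^4 + 0.176*j^3 + 0.6375*j^2 + 2.4252*j + 4.6964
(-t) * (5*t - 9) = -5*t^2 + 9*t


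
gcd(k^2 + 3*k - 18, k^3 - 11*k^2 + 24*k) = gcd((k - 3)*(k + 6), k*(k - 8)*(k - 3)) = k - 3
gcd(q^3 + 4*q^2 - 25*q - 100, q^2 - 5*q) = q - 5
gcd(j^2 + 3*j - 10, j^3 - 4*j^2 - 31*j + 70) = j^2 + 3*j - 10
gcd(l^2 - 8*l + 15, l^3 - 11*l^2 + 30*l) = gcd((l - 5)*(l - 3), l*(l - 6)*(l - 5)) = l - 5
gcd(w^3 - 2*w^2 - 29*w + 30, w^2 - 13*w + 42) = w - 6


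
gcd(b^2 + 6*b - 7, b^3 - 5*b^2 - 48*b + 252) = b + 7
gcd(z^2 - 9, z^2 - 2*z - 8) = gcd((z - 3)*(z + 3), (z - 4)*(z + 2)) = 1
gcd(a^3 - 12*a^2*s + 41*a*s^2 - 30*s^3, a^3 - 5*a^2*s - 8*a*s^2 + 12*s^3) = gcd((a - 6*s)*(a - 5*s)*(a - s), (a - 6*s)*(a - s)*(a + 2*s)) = a^2 - 7*a*s + 6*s^2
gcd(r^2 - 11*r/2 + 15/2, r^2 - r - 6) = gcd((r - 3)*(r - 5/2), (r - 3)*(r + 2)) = r - 3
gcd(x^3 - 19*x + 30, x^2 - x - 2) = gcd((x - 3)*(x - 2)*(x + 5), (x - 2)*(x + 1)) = x - 2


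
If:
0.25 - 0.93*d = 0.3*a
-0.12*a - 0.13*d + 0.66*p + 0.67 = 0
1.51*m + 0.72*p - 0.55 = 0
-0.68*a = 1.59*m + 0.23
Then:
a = -2.61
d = 1.11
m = 0.97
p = -1.27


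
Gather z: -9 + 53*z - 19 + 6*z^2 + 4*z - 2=6*z^2 + 57*z - 30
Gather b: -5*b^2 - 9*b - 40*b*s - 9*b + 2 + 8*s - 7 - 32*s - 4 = -5*b^2 + b*(-40*s - 18) - 24*s - 9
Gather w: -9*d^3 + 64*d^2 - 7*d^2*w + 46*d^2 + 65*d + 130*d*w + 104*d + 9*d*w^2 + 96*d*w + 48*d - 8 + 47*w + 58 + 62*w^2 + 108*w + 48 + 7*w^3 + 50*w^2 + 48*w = -9*d^3 + 110*d^2 + 217*d + 7*w^3 + w^2*(9*d + 112) + w*(-7*d^2 + 226*d + 203) + 98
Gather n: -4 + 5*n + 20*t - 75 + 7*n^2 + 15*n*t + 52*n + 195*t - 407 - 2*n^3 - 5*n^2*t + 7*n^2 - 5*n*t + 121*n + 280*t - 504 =-2*n^3 + n^2*(14 - 5*t) + n*(10*t + 178) + 495*t - 990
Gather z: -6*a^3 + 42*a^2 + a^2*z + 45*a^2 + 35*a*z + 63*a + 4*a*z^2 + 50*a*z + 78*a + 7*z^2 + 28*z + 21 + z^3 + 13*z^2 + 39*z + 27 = -6*a^3 + 87*a^2 + 141*a + z^3 + z^2*(4*a + 20) + z*(a^2 + 85*a + 67) + 48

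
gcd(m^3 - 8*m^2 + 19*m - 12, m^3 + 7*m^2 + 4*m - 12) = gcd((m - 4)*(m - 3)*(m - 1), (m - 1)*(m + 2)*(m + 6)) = m - 1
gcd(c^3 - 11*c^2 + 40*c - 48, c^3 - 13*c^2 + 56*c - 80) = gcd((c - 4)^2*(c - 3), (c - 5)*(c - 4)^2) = c^2 - 8*c + 16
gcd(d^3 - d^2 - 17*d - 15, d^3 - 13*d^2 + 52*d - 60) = d - 5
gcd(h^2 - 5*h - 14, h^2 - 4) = h + 2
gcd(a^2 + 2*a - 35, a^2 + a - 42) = a + 7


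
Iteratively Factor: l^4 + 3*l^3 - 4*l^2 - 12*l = (l + 2)*(l^3 + l^2 - 6*l) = (l + 2)*(l + 3)*(l^2 - 2*l) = (l - 2)*(l + 2)*(l + 3)*(l)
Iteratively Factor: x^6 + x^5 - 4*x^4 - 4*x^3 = (x + 2)*(x^5 - x^4 - 2*x^3) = x*(x + 2)*(x^4 - x^3 - 2*x^2) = x*(x - 2)*(x + 2)*(x^3 + x^2) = x^2*(x - 2)*(x + 2)*(x^2 + x) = x^3*(x - 2)*(x + 2)*(x + 1)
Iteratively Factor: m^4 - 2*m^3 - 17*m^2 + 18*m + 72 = (m + 3)*(m^3 - 5*m^2 - 2*m + 24) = (m + 2)*(m + 3)*(m^2 - 7*m + 12) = (m - 4)*(m + 2)*(m + 3)*(m - 3)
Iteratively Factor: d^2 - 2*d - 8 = (d - 4)*(d + 2)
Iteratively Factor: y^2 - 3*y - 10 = (y + 2)*(y - 5)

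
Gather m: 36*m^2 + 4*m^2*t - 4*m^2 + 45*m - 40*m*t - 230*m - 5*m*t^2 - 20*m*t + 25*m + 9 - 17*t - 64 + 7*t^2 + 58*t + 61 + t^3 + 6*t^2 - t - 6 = m^2*(4*t + 32) + m*(-5*t^2 - 60*t - 160) + t^3 + 13*t^2 + 40*t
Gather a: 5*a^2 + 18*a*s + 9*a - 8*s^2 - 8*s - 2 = 5*a^2 + a*(18*s + 9) - 8*s^2 - 8*s - 2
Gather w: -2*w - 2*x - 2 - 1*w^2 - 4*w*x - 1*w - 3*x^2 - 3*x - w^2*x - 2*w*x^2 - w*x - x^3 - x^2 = w^2*(-x - 1) + w*(-2*x^2 - 5*x - 3) - x^3 - 4*x^2 - 5*x - 2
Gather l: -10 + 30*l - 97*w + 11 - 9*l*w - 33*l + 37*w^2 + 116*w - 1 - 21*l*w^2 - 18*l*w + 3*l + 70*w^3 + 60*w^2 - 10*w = l*(-21*w^2 - 27*w) + 70*w^3 + 97*w^2 + 9*w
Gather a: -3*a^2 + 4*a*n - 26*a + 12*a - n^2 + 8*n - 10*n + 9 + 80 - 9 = -3*a^2 + a*(4*n - 14) - n^2 - 2*n + 80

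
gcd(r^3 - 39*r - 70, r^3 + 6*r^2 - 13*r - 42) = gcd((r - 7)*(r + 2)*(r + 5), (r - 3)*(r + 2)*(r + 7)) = r + 2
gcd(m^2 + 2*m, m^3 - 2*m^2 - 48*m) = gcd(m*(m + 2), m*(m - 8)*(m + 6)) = m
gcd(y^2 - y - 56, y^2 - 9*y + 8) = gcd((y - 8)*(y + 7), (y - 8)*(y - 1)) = y - 8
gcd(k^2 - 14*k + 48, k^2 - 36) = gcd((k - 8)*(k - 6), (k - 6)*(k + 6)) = k - 6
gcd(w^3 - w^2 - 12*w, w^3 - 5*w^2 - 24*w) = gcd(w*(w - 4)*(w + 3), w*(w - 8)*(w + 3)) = w^2 + 3*w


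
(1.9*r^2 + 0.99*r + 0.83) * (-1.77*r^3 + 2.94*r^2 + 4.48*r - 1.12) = -3.363*r^5 + 3.8337*r^4 + 9.9535*r^3 + 4.7474*r^2 + 2.6096*r - 0.9296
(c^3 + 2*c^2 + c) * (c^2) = c^5 + 2*c^4 + c^3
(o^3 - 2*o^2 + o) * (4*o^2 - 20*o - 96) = 4*o^5 - 28*o^4 - 52*o^3 + 172*o^2 - 96*o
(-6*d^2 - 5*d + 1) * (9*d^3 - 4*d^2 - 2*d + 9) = -54*d^5 - 21*d^4 + 41*d^3 - 48*d^2 - 47*d + 9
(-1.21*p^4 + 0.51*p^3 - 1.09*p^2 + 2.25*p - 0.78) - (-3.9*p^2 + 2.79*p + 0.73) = -1.21*p^4 + 0.51*p^3 + 2.81*p^2 - 0.54*p - 1.51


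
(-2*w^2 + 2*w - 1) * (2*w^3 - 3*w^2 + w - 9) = -4*w^5 + 10*w^4 - 10*w^3 + 23*w^2 - 19*w + 9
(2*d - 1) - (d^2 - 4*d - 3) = -d^2 + 6*d + 2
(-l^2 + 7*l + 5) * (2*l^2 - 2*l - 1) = -2*l^4 + 16*l^3 - 3*l^2 - 17*l - 5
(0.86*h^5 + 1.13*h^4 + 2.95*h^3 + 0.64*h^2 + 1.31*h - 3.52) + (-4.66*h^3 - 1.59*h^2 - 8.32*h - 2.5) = 0.86*h^5 + 1.13*h^4 - 1.71*h^3 - 0.95*h^2 - 7.01*h - 6.02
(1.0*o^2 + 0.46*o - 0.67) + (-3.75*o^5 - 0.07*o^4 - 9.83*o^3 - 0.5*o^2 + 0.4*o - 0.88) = -3.75*o^5 - 0.07*o^4 - 9.83*o^3 + 0.5*o^2 + 0.86*o - 1.55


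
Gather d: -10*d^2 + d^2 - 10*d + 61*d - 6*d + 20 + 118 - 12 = -9*d^2 + 45*d + 126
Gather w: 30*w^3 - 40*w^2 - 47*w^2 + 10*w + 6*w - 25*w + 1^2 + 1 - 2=30*w^3 - 87*w^2 - 9*w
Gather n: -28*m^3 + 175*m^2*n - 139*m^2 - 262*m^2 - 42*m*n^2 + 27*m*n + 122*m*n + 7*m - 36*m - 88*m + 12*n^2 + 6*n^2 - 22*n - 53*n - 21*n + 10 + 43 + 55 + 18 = -28*m^3 - 401*m^2 - 117*m + n^2*(18 - 42*m) + n*(175*m^2 + 149*m - 96) + 126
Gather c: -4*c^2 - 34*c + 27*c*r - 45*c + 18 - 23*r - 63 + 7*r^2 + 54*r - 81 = -4*c^2 + c*(27*r - 79) + 7*r^2 + 31*r - 126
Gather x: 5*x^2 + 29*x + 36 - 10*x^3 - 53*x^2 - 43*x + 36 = -10*x^3 - 48*x^2 - 14*x + 72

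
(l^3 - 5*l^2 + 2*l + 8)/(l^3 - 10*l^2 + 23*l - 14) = (l^2 - 3*l - 4)/(l^2 - 8*l + 7)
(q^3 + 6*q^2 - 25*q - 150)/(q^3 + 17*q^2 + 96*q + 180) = (q - 5)/(q + 6)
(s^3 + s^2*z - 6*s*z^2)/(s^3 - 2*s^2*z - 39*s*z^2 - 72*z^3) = s*(-s + 2*z)/(-s^2 + 5*s*z + 24*z^2)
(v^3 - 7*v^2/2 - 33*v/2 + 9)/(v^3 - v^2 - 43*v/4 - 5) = 2*(-2*v^3 + 7*v^2 + 33*v - 18)/(-4*v^3 + 4*v^2 + 43*v + 20)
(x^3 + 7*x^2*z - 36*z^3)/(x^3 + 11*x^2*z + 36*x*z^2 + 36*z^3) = (x - 2*z)/(x + 2*z)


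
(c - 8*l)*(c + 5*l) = c^2 - 3*c*l - 40*l^2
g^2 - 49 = (g - 7)*(g + 7)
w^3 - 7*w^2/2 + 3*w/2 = w*(w - 3)*(w - 1/2)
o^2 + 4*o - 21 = (o - 3)*(o + 7)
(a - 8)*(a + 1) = a^2 - 7*a - 8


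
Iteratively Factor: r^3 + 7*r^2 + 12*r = (r + 4)*(r^2 + 3*r) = r*(r + 4)*(r + 3)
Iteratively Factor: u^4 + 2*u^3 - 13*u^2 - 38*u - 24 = (u + 2)*(u^3 - 13*u - 12) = (u + 1)*(u + 2)*(u^2 - u - 12) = (u - 4)*(u + 1)*(u + 2)*(u + 3)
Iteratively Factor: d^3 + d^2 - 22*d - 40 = (d + 4)*(d^2 - 3*d - 10) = (d - 5)*(d + 4)*(d + 2)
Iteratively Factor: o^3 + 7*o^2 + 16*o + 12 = (o + 2)*(o^2 + 5*o + 6) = (o + 2)*(o + 3)*(o + 2)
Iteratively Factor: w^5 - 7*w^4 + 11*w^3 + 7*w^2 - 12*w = (w + 1)*(w^4 - 8*w^3 + 19*w^2 - 12*w) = (w - 3)*(w + 1)*(w^3 - 5*w^2 + 4*w) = w*(w - 3)*(w + 1)*(w^2 - 5*w + 4) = w*(w - 3)*(w - 1)*(w + 1)*(w - 4)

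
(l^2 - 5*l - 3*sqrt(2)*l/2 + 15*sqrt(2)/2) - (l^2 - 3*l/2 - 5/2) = -7*l/2 - 3*sqrt(2)*l/2 + 5/2 + 15*sqrt(2)/2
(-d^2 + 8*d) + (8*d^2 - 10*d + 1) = 7*d^2 - 2*d + 1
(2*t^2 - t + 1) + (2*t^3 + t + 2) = 2*t^3 + 2*t^2 + 3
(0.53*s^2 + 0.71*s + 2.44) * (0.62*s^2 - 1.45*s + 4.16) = 0.3286*s^4 - 0.3283*s^3 + 2.6881*s^2 - 0.5844*s + 10.1504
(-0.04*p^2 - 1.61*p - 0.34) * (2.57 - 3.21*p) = 0.1284*p^3 + 5.0653*p^2 - 3.0463*p - 0.8738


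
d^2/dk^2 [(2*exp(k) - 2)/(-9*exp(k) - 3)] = 8*(3*exp(k) - 1)*exp(k)/(3*(27*exp(3*k) + 27*exp(2*k) + 9*exp(k) + 1))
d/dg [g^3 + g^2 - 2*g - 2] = 3*g^2 + 2*g - 2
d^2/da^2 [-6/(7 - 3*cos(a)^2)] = 36*(-6*sin(a)^4 + 17*sin(a)^2 - 4)/(3*cos(a)^2 - 7)^3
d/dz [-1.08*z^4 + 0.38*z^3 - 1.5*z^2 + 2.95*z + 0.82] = -4.32*z^3 + 1.14*z^2 - 3.0*z + 2.95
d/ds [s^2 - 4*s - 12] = 2*s - 4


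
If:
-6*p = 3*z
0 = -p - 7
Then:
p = -7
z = 14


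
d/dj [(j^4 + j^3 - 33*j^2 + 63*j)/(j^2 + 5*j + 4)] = 2*(j^5 + 8*j^4 + 13*j^3 - 108*j^2 - 132*j + 126)/(j^4 + 10*j^3 + 33*j^2 + 40*j + 16)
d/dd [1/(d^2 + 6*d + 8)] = 2*(-d - 3)/(d^2 + 6*d + 8)^2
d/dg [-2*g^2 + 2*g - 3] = 2 - 4*g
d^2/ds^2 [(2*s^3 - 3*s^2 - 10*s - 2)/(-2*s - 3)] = 2*(-8*s^3 - 36*s^2 - 54*s - 25)/(8*s^3 + 36*s^2 + 54*s + 27)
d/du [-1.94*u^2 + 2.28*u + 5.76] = 2.28 - 3.88*u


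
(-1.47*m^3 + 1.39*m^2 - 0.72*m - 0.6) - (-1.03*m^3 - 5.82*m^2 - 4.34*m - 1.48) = -0.44*m^3 + 7.21*m^2 + 3.62*m + 0.88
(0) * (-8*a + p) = 0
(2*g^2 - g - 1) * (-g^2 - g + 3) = -2*g^4 - g^3 + 8*g^2 - 2*g - 3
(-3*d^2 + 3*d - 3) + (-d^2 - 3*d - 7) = -4*d^2 - 10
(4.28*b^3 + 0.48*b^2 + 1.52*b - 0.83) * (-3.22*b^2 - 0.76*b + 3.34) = -13.7816*b^5 - 4.7984*b^4 + 9.036*b^3 + 3.1206*b^2 + 5.7076*b - 2.7722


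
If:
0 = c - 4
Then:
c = 4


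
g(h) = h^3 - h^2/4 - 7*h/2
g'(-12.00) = 434.50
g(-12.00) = -1722.00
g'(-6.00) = 107.50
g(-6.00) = -204.00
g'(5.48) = 83.85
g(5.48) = 137.88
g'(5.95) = 99.73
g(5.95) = 180.97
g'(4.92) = 66.66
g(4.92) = 95.82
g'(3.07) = 23.24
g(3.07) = 15.83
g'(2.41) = 12.72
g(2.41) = 4.11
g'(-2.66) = 19.06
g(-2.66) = -11.28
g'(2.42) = 12.86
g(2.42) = 4.24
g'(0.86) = -1.71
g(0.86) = -2.56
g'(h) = 3*h^2 - h/2 - 7/2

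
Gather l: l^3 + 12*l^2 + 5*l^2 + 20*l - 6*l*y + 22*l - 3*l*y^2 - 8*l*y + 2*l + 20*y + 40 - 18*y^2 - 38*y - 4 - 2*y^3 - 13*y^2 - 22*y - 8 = l^3 + 17*l^2 + l*(-3*y^2 - 14*y + 44) - 2*y^3 - 31*y^2 - 40*y + 28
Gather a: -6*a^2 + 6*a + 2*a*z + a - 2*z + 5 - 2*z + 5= -6*a^2 + a*(2*z + 7) - 4*z + 10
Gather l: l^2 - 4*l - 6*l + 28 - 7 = l^2 - 10*l + 21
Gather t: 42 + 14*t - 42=14*t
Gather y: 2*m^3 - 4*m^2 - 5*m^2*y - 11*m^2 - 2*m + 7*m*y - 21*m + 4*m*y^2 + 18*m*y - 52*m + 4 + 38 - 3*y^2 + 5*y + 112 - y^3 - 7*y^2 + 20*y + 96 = 2*m^3 - 15*m^2 - 75*m - y^3 + y^2*(4*m - 10) + y*(-5*m^2 + 25*m + 25) + 250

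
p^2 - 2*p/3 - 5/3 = (p - 5/3)*(p + 1)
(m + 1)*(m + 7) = m^2 + 8*m + 7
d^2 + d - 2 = (d - 1)*(d + 2)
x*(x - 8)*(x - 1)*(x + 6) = x^4 - 3*x^3 - 46*x^2 + 48*x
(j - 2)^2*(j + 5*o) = j^3 + 5*j^2*o - 4*j^2 - 20*j*o + 4*j + 20*o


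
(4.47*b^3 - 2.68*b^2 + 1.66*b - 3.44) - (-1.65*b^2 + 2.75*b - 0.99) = 4.47*b^3 - 1.03*b^2 - 1.09*b - 2.45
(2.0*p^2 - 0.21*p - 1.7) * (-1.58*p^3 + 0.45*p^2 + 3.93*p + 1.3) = -3.16*p^5 + 1.2318*p^4 + 10.4515*p^3 + 1.0097*p^2 - 6.954*p - 2.21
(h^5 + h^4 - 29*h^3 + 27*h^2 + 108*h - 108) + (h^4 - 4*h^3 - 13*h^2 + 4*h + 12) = h^5 + 2*h^4 - 33*h^3 + 14*h^2 + 112*h - 96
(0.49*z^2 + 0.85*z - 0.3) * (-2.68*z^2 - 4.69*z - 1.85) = -1.3132*z^4 - 4.5761*z^3 - 4.089*z^2 - 0.1655*z + 0.555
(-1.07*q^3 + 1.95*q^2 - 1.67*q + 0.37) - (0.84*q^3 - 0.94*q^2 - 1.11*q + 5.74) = -1.91*q^3 + 2.89*q^2 - 0.56*q - 5.37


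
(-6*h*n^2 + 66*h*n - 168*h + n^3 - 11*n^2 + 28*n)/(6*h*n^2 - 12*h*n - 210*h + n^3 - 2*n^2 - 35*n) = (-6*h*n + 24*h + n^2 - 4*n)/(6*h*n + 30*h + n^2 + 5*n)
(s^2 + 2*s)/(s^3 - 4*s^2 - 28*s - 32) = s/(s^2 - 6*s - 16)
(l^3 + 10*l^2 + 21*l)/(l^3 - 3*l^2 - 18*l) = (l + 7)/(l - 6)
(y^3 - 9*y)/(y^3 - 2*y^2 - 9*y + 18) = y/(y - 2)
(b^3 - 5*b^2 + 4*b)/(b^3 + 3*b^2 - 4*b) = (b - 4)/(b + 4)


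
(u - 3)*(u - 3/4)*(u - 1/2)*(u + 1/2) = u^4 - 15*u^3/4 + 2*u^2 + 15*u/16 - 9/16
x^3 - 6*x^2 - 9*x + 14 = (x - 7)*(x - 1)*(x + 2)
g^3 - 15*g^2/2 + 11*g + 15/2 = (g - 5)*(g - 3)*(g + 1/2)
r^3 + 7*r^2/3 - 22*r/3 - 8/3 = (r - 2)*(r + 1/3)*(r + 4)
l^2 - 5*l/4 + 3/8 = (l - 3/4)*(l - 1/2)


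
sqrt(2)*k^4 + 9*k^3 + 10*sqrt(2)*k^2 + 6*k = k*(k + sqrt(2))*(k + 3*sqrt(2))*(sqrt(2)*k + 1)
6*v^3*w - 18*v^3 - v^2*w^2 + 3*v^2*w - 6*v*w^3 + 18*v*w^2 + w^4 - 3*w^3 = (-6*v + w)*(-v + w)*(v + w)*(w - 3)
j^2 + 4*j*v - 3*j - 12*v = (j - 3)*(j + 4*v)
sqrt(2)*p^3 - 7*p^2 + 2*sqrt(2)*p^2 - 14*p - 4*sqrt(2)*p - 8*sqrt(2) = (p + 2)*(p - 4*sqrt(2))*(sqrt(2)*p + 1)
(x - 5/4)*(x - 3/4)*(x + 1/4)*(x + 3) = x^4 + 5*x^3/4 - 77*x^2/16 + 99*x/64 + 45/64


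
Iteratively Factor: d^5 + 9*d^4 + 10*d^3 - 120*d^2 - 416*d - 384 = (d - 4)*(d^4 + 13*d^3 + 62*d^2 + 128*d + 96) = (d - 4)*(d + 2)*(d^3 + 11*d^2 + 40*d + 48) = (d - 4)*(d + 2)*(d + 4)*(d^2 + 7*d + 12) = (d - 4)*(d + 2)*(d + 4)^2*(d + 3)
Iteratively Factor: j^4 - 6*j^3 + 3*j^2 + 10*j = (j + 1)*(j^3 - 7*j^2 + 10*j) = (j - 2)*(j + 1)*(j^2 - 5*j) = (j - 5)*(j - 2)*(j + 1)*(j)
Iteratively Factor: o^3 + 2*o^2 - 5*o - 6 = (o + 3)*(o^2 - o - 2) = (o + 1)*(o + 3)*(o - 2)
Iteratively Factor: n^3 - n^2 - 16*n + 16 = (n - 1)*(n^2 - 16) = (n - 4)*(n - 1)*(n + 4)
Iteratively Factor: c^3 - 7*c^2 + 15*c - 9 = (c - 1)*(c^2 - 6*c + 9) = (c - 3)*(c - 1)*(c - 3)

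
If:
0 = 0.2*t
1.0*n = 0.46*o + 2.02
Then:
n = 0.46*o + 2.02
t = 0.00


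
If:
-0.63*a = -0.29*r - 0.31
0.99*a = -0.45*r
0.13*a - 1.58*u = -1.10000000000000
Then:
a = 0.24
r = -0.54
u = 0.72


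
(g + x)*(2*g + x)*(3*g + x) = 6*g^3 + 11*g^2*x + 6*g*x^2 + x^3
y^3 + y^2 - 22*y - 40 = (y - 5)*(y + 2)*(y + 4)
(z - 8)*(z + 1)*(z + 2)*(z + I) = z^4 - 5*z^3 + I*z^3 - 22*z^2 - 5*I*z^2 - 16*z - 22*I*z - 16*I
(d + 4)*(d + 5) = d^2 + 9*d + 20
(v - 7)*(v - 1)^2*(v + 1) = v^4 - 8*v^3 + 6*v^2 + 8*v - 7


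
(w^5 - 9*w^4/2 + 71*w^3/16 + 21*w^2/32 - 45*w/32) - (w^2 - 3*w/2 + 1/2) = w^5 - 9*w^4/2 + 71*w^3/16 - 11*w^2/32 + 3*w/32 - 1/2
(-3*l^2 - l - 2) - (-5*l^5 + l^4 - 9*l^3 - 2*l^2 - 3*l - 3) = 5*l^5 - l^4 + 9*l^3 - l^2 + 2*l + 1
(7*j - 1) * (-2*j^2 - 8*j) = -14*j^3 - 54*j^2 + 8*j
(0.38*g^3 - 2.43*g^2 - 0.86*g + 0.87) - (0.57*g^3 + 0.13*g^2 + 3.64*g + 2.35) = -0.19*g^3 - 2.56*g^2 - 4.5*g - 1.48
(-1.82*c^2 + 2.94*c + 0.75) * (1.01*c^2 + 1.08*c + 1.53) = -1.8382*c^4 + 1.0038*c^3 + 1.1481*c^2 + 5.3082*c + 1.1475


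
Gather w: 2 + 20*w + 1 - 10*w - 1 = 10*w + 2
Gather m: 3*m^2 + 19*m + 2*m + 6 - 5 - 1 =3*m^2 + 21*m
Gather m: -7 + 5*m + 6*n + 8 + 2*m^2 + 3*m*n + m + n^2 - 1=2*m^2 + m*(3*n + 6) + n^2 + 6*n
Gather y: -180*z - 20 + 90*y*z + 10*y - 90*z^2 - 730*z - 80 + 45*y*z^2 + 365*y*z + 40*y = y*(45*z^2 + 455*z + 50) - 90*z^2 - 910*z - 100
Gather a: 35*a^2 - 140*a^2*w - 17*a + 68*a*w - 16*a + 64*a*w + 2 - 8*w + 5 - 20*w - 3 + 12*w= a^2*(35 - 140*w) + a*(132*w - 33) - 16*w + 4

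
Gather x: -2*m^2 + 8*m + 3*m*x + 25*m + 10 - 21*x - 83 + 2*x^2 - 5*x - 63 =-2*m^2 + 33*m + 2*x^2 + x*(3*m - 26) - 136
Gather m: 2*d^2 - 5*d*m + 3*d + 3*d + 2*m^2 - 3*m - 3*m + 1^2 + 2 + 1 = 2*d^2 + 6*d + 2*m^2 + m*(-5*d - 6) + 4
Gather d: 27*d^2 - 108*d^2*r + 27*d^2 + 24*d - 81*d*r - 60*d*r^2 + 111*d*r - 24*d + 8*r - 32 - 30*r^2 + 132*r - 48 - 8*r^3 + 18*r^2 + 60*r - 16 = d^2*(54 - 108*r) + d*(-60*r^2 + 30*r) - 8*r^3 - 12*r^2 + 200*r - 96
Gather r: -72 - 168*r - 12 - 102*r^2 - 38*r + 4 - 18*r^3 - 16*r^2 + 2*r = -18*r^3 - 118*r^2 - 204*r - 80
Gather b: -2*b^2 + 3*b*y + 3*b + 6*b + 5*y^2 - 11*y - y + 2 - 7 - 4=-2*b^2 + b*(3*y + 9) + 5*y^2 - 12*y - 9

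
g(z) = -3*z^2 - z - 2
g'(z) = -6*z - 1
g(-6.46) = -120.73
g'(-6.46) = 37.76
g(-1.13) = -4.70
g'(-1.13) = 5.78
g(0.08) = -2.10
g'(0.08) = -1.48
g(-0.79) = -3.08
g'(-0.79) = 3.74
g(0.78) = -4.61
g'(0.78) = -5.68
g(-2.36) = -16.35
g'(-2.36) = 13.16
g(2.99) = -31.81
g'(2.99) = -18.94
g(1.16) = -7.20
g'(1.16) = -7.96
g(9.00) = -254.00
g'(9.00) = -55.00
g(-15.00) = -662.00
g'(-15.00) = 89.00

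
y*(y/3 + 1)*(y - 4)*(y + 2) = y^4/3 + y^3/3 - 14*y^2/3 - 8*y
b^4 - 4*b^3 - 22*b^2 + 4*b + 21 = (b - 7)*(b - 1)*(b + 1)*(b + 3)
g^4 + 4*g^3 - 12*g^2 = g^2*(g - 2)*(g + 6)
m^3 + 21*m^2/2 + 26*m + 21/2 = (m + 1/2)*(m + 3)*(m + 7)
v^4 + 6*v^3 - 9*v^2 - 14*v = v*(v - 2)*(v + 1)*(v + 7)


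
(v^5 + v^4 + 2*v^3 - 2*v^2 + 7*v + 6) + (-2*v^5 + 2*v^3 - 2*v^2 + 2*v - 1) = -v^5 + v^4 + 4*v^3 - 4*v^2 + 9*v + 5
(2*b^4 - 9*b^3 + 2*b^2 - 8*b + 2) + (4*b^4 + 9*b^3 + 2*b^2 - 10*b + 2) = 6*b^4 + 4*b^2 - 18*b + 4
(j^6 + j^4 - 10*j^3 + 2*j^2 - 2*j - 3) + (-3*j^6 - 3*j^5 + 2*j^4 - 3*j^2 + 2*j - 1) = -2*j^6 - 3*j^5 + 3*j^4 - 10*j^3 - j^2 - 4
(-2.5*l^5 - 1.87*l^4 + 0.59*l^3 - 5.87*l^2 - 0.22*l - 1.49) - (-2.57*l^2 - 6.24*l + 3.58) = -2.5*l^5 - 1.87*l^4 + 0.59*l^3 - 3.3*l^2 + 6.02*l - 5.07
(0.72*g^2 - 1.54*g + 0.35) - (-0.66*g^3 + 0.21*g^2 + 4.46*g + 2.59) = 0.66*g^3 + 0.51*g^2 - 6.0*g - 2.24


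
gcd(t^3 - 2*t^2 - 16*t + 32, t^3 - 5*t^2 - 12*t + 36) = t - 2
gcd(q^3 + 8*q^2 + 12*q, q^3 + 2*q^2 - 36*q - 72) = q^2 + 8*q + 12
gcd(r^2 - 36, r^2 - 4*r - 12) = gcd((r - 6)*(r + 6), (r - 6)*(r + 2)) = r - 6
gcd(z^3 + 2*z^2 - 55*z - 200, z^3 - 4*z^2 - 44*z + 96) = z - 8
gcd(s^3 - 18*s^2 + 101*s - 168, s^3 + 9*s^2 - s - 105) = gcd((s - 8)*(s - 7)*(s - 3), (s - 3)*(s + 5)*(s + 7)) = s - 3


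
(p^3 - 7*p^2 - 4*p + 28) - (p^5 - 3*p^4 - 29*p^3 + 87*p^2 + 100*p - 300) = -p^5 + 3*p^4 + 30*p^3 - 94*p^2 - 104*p + 328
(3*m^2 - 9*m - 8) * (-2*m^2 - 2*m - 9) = -6*m^4 + 12*m^3 + 7*m^2 + 97*m + 72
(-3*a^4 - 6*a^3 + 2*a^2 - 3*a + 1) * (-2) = 6*a^4 + 12*a^3 - 4*a^2 + 6*a - 2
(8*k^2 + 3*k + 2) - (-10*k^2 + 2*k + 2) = 18*k^2 + k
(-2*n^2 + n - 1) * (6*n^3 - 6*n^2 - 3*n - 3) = -12*n^5 + 18*n^4 - 6*n^3 + 9*n^2 + 3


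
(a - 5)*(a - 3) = a^2 - 8*a + 15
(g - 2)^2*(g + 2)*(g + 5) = g^4 + 3*g^3 - 14*g^2 - 12*g + 40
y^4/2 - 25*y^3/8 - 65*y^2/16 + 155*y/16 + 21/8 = (y/2 + 1)*(y - 7)*(y - 3/2)*(y + 1/4)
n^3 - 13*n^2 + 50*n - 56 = (n - 7)*(n - 4)*(n - 2)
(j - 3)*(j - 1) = j^2 - 4*j + 3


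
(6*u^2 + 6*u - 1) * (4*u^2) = 24*u^4 + 24*u^3 - 4*u^2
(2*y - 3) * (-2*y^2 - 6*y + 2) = -4*y^3 - 6*y^2 + 22*y - 6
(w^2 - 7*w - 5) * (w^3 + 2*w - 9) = w^5 - 7*w^4 - 3*w^3 - 23*w^2 + 53*w + 45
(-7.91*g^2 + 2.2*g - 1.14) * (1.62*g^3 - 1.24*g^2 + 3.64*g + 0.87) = -12.8142*g^5 + 13.3724*g^4 - 33.3672*g^3 + 2.5399*g^2 - 2.2356*g - 0.9918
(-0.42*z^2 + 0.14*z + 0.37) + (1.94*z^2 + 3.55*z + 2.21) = 1.52*z^2 + 3.69*z + 2.58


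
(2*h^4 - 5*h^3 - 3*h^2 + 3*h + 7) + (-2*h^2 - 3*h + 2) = 2*h^4 - 5*h^3 - 5*h^2 + 9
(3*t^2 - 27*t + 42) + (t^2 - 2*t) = 4*t^2 - 29*t + 42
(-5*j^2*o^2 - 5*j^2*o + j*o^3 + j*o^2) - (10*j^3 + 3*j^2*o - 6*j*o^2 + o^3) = -10*j^3 - 5*j^2*o^2 - 8*j^2*o + j*o^3 + 7*j*o^2 - o^3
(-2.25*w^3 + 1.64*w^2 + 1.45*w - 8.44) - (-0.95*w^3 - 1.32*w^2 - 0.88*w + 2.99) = -1.3*w^3 + 2.96*w^2 + 2.33*w - 11.43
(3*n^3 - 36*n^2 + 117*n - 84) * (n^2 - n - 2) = 3*n^5 - 39*n^4 + 147*n^3 - 129*n^2 - 150*n + 168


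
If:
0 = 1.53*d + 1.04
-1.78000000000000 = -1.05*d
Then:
No Solution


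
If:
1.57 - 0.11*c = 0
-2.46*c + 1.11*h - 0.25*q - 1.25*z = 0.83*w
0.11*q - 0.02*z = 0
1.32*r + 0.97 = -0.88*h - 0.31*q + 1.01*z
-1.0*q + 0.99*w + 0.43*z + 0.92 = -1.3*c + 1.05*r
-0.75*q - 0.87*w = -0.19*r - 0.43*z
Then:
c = 14.27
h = -37.86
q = -8.69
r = -10.03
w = -18.32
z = -47.80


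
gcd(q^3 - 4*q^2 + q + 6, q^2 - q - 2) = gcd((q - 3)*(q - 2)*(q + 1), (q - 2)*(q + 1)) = q^2 - q - 2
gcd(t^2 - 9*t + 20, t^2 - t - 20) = t - 5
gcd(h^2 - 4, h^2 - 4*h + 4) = h - 2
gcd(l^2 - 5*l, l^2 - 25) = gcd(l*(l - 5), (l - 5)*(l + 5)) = l - 5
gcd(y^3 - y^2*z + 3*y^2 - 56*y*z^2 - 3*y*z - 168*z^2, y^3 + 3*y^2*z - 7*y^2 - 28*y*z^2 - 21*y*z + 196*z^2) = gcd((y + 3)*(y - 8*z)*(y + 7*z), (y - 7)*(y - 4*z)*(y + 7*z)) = y + 7*z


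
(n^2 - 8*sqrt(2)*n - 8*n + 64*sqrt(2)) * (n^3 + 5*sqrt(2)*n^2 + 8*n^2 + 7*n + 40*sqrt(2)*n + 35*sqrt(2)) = n^5 - 3*sqrt(2)*n^4 - 137*n^3 - 56*n^2 + 171*sqrt(2)*n^2 + 168*sqrt(2)*n + 4560*n + 4480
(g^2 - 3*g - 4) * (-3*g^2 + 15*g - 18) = -3*g^4 + 24*g^3 - 51*g^2 - 6*g + 72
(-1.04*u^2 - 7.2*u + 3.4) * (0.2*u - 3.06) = -0.208*u^3 + 1.7424*u^2 + 22.712*u - 10.404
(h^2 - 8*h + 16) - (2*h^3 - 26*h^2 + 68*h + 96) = -2*h^3 + 27*h^2 - 76*h - 80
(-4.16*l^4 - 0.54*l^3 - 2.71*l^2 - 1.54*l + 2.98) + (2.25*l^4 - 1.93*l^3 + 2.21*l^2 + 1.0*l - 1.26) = -1.91*l^4 - 2.47*l^3 - 0.5*l^2 - 0.54*l + 1.72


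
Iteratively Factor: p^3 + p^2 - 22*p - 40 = (p + 4)*(p^2 - 3*p - 10) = (p - 5)*(p + 4)*(p + 2)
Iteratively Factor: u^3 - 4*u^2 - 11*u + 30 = (u - 5)*(u^2 + u - 6) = (u - 5)*(u + 3)*(u - 2)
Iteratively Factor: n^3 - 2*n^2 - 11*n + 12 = (n + 3)*(n^2 - 5*n + 4) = (n - 1)*(n + 3)*(n - 4)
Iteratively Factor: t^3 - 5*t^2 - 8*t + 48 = (t - 4)*(t^2 - t - 12) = (t - 4)*(t + 3)*(t - 4)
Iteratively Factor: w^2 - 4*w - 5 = (w + 1)*(w - 5)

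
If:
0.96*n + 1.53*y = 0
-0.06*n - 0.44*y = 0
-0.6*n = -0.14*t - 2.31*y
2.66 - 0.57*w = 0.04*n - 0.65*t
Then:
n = 0.00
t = 0.00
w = 4.67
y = 0.00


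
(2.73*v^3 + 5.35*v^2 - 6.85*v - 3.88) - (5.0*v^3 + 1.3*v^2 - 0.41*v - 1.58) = -2.27*v^3 + 4.05*v^2 - 6.44*v - 2.3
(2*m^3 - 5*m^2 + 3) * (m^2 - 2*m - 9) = 2*m^5 - 9*m^4 - 8*m^3 + 48*m^2 - 6*m - 27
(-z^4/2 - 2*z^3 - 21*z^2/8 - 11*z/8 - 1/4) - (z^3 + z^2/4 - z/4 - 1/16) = -z^4/2 - 3*z^3 - 23*z^2/8 - 9*z/8 - 3/16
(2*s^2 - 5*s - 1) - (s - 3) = 2*s^2 - 6*s + 2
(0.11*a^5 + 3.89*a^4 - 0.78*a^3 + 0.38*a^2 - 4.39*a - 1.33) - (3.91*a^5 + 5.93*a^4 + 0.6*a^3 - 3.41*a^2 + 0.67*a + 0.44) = -3.8*a^5 - 2.04*a^4 - 1.38*a^3 + 3.79*a^2 - 5.06*a - 1.77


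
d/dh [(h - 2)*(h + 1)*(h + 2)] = 3*h^2 + 2*h - 4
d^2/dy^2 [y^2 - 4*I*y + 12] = 2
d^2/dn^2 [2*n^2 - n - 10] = 4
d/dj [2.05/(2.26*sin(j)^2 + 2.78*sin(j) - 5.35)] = -(9.266*sin(j) + 5.699)*cos(j)/(2.26*sin(j)^2 + 2.78*sin(j) - 5.35)^2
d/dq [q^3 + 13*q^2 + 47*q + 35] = 3*q^2 + 26*q + 47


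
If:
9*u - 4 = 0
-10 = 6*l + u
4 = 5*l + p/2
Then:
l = -47/27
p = 686/27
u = 4/9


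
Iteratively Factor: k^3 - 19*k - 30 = (k - 5)*(k^2 + 5*k + 6) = (k - 5)*(k + 2)*(k + 3)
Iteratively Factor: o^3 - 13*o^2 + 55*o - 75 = (o - 3)*(o^2 - 10*o + 25) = (o - 5)*(o - 3)*(o - 5)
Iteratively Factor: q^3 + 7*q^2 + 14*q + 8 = (q + 2)*(q^2 + 5*q + 4) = (q + 2)*(q + 4)*(q + 1)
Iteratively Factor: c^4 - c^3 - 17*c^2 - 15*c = (c - 5)*(c^3 + 4*c^2 + 3*c) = (c - 5)*(c + 1)*(c^2 + 3*c) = (c - 5)*(c + 1)*(c + 3)*(c)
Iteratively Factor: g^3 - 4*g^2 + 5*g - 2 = (g - 2)*(g^2 - 2*g + 1) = (g - 2)*(g - 1)*(g - 1)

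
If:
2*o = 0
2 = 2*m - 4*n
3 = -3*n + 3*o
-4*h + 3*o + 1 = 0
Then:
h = 1/4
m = -1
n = -1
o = 0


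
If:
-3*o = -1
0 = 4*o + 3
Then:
No Solution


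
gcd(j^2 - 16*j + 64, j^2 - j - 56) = j - 8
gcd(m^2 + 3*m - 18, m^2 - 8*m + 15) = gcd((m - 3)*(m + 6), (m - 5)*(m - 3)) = m - 3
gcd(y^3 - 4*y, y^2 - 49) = 1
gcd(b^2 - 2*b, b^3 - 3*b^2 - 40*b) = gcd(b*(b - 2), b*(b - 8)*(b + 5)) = b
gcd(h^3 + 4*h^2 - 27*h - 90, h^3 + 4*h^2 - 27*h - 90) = h^3 + 4*h^2 - 27*h - 90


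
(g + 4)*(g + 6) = g^2 + 10*g + 24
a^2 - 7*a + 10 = (a - 5)*(a - 2)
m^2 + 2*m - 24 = (m - 4)*(m + 6)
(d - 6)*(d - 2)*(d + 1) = d^3 - 7*d^2 + 4*d + 12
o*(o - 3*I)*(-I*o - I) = -I*o^3 - 3*o^2 - I*o^2 - 3*o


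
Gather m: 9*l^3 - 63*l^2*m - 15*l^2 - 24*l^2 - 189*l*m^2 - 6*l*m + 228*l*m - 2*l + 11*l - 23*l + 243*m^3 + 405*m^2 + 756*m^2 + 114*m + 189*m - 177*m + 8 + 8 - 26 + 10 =9*l^3 - 39*l^2 - 14*l + 243*m^3 + m^2*(1161 - 189*l) + m*(-63*l^2 + 222*l + 126)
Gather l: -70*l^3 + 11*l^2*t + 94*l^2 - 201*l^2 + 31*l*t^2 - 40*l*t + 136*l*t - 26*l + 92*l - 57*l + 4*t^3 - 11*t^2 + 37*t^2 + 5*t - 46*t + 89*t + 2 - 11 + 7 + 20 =-70*l^3 + l^2*(11*t - 107) + l*(31*t^2 + 96*t + 9) + 4*t^3 + 26*t^2 + 48*t + 18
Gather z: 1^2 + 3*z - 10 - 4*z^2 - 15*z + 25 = -4*z^2 - 12*z + 16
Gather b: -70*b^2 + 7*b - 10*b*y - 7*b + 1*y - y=-70*b^2 - 10*b*y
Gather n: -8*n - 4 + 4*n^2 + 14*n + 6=4*n^2 + 6*n + 2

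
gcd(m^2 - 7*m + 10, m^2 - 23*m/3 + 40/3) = m - 5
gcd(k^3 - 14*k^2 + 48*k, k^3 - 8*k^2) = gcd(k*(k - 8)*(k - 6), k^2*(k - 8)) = k^2 - 8*k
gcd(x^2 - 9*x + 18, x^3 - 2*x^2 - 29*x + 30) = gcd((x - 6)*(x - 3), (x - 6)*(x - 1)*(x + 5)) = x - 6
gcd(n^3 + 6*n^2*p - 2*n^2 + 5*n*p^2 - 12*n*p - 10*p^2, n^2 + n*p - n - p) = n + p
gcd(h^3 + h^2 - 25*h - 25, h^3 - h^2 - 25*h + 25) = h^2 - 25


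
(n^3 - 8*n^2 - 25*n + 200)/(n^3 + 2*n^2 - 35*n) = (n^2 - 3*n - 40)/(n*(n + 7))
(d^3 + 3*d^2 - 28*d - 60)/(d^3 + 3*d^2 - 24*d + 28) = (d^3 + 3*d^2 - 28*d - 60)/(d^3 + 3*d^2 - 24*d + 28)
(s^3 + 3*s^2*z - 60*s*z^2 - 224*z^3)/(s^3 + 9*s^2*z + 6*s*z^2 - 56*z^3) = (-s + 8*z)/(-s + 2*z)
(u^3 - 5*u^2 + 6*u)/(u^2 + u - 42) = u*(u^2 - 5*u + 6)/(u^2 + u - 42)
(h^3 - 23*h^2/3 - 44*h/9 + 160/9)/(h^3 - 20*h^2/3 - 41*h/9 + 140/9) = (h - 8)/(h - 7)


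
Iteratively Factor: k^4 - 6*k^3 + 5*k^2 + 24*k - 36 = (k + 2)*(k^3 - 8*k^2 + 21*k - 18) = (k - 3)*(k + 2)*(k^2 - 5*k + 6) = (k - 3)^2*(k + 2)*(k - 2)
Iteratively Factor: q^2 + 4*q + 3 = (q + 3)*(q + 1)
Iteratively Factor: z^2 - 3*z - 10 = (z - 5)*(z + 2)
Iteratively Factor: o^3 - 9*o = (o - 3)*(o^2 + 3*o) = o*(o - 3)*(o + 3)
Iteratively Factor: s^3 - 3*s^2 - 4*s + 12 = (s - 2)*(s^2 - s - 6) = (s - 3)*(s - 2)*(s + 2)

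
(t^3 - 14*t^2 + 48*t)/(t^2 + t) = (t^2 - 14*t + 48)/(t + 1)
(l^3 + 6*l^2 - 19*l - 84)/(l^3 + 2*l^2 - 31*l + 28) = (l + 3)/(l - 1)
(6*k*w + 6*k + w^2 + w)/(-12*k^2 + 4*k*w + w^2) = (w + 1)/(-2*k + w)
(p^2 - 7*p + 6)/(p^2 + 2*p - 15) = (p^2 - 7*p + 6)/(p^2 + 2*p - 15)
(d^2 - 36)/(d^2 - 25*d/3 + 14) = 3*(d + 6)/(3*d - 7)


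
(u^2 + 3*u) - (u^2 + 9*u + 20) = -6*u - 20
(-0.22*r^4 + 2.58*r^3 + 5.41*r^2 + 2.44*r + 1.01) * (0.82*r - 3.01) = -0.1804*r^5 + 2.7778*r^4 - 3.3296*r^3 - 14.2833*r^2 - 6.5162*r - 3.0401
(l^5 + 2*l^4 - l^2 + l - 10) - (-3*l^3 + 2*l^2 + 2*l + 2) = l^5 + 2*l^4 + 3*l^3 - 3*l^2 - l - 12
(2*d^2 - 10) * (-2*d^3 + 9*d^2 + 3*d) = -4*d^5 + 18*d^4 + 26*d^3 - 90*d^2 - 30*d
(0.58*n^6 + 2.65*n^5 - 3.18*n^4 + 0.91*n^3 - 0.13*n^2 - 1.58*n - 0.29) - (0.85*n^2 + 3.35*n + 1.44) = 0.58*n^6 + 2.65*n^5 - 3.18*n^4 + 0.91*n^3 - 0.98*n^2 - 4.93*n - 1.73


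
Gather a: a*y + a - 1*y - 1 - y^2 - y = a*(y + 1) - y^2 - 2*y - 1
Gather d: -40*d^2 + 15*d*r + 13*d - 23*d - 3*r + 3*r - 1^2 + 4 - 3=-40*d^2 + d*(15*r - 10)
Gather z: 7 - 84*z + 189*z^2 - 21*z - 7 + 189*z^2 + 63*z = 378*z^2 - 42*z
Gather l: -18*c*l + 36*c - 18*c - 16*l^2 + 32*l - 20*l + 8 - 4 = 18*c - 16*l^2 + l*(12 - 18*c) + 4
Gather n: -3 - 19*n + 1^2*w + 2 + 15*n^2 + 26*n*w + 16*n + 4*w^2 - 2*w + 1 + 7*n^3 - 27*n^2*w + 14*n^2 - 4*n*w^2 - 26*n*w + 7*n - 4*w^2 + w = 7*n^3 + n^2*(29 - 27*w) + n*(4 - 4*w^2)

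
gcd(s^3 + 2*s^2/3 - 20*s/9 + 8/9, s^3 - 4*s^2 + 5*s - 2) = 1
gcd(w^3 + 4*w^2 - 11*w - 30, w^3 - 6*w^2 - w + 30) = w^2 - w - 6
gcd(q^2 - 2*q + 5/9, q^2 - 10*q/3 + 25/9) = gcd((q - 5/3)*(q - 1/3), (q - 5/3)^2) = q - 5/3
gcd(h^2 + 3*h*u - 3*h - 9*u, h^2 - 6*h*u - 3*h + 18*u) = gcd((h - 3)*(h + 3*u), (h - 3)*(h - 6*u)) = h - 3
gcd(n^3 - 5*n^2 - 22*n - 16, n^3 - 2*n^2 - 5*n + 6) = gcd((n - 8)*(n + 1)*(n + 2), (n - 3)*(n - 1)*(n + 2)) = n + 2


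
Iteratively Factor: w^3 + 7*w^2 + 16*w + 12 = (w + 3)*(w^2 + 4*w + 4) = (w + 2)*(w + 3)*(w + 2)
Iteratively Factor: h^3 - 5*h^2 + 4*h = (h - 4)*(h^2 - h) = h*(h - 4)*(h - 1)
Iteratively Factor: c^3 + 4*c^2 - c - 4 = (c + 4)*(c^2 - 1) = (c - 1)*(c + 4)*(c + 1)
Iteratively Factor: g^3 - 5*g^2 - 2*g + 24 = (g + 2)*(g^2 - 7*g + 12) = (g - 3)*(g + 2)*(g - 4)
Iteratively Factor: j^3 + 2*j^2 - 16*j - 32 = (j - 4)*(j^2 + 6*j + 8) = (j - 4)*(j + 4)*(j + 2)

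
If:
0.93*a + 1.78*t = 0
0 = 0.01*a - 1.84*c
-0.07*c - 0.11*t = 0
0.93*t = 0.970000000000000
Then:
No Solution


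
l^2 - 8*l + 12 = (l - 6)*(l - 2)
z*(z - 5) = z^2 - 5*z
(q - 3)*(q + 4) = q^2 + q - 12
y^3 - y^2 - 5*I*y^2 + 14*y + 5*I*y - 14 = (y - 1)*(y - 7*I)*(y + 2*I)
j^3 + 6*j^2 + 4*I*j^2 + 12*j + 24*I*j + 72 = (j + 6)*(j - 2*I)*(j + 6*I)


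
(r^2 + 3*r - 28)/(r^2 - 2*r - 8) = (r + 7)/(r + 2)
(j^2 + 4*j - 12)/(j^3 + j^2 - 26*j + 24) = (j - 2)/(j^2 - 5*j + 4)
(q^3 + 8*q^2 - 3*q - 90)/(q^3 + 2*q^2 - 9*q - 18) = (q^2 + 11*q + 30)/(q^2 + 5*q + 6)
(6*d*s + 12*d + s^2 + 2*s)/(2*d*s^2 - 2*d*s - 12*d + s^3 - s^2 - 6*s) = (6*d + s)/(2*d*s - 6*d + s^2 - 3*s)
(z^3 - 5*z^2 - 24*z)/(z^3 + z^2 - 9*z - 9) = z*(z - 8)/(z^2 - 2*z - 3)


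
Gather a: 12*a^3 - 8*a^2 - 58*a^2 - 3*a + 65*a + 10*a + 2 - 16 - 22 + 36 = 12*a^3 - 66*a^2 + 72*a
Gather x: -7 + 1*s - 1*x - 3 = s - x - 10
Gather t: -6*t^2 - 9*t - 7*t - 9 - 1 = -6*t^2 - 16*t - 10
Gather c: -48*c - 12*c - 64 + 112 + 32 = 80 - 60*c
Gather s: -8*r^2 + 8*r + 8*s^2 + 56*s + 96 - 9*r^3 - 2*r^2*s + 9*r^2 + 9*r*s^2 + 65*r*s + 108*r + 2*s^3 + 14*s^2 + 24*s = -9*r^3 + r^2 + 116*r + 2*s^3 + s^2*(9*r + 22) + s*(-2*r^2 + 65*r + 80) + 96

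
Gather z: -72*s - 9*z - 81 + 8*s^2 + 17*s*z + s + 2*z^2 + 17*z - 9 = 8*s^2 - 71*s + 2*z^2 + z*(17*s + 8) - 90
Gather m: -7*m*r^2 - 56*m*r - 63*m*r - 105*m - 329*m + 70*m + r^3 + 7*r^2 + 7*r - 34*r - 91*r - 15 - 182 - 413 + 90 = m*(-7*r^2 - 119*r - 364) + r^3 + 7*r^2 - 118*r - 520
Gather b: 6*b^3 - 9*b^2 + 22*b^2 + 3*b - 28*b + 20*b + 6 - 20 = 6*b^3 + 13*b^2 - 5*b - 14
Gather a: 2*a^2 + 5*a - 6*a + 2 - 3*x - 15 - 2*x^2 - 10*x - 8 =2*a^2 - a - 2*x^2 - 13*x - 21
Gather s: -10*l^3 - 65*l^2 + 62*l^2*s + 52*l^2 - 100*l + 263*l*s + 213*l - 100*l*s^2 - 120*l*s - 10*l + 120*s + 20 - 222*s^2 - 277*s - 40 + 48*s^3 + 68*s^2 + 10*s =-10*l^3 - 13*l^2 + 103*l + 48*s^3 + s^2*(-100*l - 154) + s*(62*l^2 + 143*l - 147) - 20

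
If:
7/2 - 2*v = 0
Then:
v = 7/4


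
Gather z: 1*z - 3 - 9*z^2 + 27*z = -9*z^2 + 28*z - 3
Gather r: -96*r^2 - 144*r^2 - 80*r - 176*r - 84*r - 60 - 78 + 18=-240*r^2 - 340*r - 120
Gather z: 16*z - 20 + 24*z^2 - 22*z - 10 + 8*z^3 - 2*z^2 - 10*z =8*z^3 + 22*z^2 - 16*z - 30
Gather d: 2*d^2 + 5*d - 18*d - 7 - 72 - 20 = 2*d^2 - 13*d - 99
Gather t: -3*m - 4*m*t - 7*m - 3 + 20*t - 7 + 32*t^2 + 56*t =-10*m + 32*t^2 + t*(76 - 4*m) - 10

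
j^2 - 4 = (j - 2)*(j + 2)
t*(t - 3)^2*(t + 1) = t^4 - 5*t^3 + 3*t^2 + 9*t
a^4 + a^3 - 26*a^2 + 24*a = a*(a - 4)*(a - 1)*(a + 6)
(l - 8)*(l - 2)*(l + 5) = l^3 - 5*l^2 - 34*l + 80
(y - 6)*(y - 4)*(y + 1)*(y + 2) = y^4 - 7*y^3 - 4*y^2 + 52*y + 48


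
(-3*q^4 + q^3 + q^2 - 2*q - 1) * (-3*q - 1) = 9*q^5 - 4*q^3 + 5*q^2 + 5*q + 1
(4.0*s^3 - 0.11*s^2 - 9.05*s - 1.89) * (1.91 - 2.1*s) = -8.4*s^4 + 7.871*s^3 + 18.7949*s^2 - 13.3165*s - 3.6099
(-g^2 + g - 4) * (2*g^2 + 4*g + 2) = -2*g^4 - 2*g^3 - 6*g^2 - 14*g - 8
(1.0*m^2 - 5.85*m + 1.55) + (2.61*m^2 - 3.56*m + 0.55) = 3.61*m^2 - 9.41*m + 2.1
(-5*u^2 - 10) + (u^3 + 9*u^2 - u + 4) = u^3 + 4*u^2 - u - 6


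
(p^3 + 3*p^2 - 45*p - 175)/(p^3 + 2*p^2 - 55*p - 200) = (p - 7)/(p - 8)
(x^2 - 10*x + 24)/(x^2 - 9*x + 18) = (x - 4)/(x - 3)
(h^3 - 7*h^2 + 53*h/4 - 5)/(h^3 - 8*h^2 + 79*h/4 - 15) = (2*h - 1)/(2*h - 3)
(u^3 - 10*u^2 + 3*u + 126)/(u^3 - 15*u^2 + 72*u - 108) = (u^2 - 4*u - 21)/(u^2 - 9*u + 18)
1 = 1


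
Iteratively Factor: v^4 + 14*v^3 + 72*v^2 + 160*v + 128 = (v + 4)*(v^3 + 10*v^2 + 32*v + 32) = (v + 4)^2*(v^2 + 6*v + 8) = (v + 4)^3*(v + 2)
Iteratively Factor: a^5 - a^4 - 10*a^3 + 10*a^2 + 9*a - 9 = (a + 1)*(a^4 - 2*a^3 - 8*a^2 + 18*a - 9) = (a + 1)*(a + 3)*(a^3 - 5*a^2 + 7*a - 3) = (a - 1)*(a + 1)*(a + 3)*(a^2 - 4*a + 3) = (a - 1)^2*(a + 1)*(a + 3)*(a - 3)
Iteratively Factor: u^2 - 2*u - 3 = (u - 3)*(u + 1)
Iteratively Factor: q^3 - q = (q + 1)*(q^2 - q) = (q - 1)*(q + 1)*(q)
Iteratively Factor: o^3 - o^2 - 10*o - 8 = (o - 4)*(o^2 + 3*o + 2) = (o - 4)*(o + 1)*(o + 2)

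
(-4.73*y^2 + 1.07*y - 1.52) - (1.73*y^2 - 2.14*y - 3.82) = -6.46*y^2 + 3.21*y + 2.3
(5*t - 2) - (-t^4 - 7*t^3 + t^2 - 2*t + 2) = t^4 + 7*t^3 - t^2 + 7*t - 4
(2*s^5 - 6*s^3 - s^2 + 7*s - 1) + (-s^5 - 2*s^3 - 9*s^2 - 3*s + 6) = s^5 - 8*s^3 - 10*s^2 + 4*s + 5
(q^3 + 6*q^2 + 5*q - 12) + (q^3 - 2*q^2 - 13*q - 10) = 2*q^3 + 4*q^2 - 8*q - 22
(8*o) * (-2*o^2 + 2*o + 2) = -16*o^3 + 16*o^2 + 16*o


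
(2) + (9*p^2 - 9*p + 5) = 9*p^2 - 9*p + 7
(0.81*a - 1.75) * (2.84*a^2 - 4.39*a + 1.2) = 2.3004*a^3 - 8.5259*a^2 + 8.6545*a - 2.1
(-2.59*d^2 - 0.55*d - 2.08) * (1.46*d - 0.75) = -3.7814*d^3 + 1.1395*d^2 - 2.6243*d + 1.56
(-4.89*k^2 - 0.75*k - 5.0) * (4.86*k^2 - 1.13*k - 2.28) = -23.7654*k^4 + 1.8807*k^3 - 12.3033*k^2 + 7.36*k + 11.4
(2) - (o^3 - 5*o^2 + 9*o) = -o^3 + 5*o^2 - 9*o + 2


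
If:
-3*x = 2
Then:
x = -2/3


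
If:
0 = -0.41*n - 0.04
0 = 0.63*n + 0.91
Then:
No Solution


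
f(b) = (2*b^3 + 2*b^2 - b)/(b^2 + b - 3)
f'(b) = (-2*b - 1)*(2*b^3 + 2*b^2 - b)/(b^2 + b - 3)^2 + (6*b^2 + 4*b - 1)/(b^2 + b - 3)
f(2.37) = 7.12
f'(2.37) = 0.27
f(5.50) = 11.84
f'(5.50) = 1.84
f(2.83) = 7.47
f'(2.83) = 1.10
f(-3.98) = -10.21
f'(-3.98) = 0.80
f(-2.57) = -17.56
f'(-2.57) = -42.84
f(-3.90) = -10.15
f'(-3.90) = 0.68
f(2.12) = 7.17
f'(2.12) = -0.87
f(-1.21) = -0.22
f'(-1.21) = -0.96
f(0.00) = 0.00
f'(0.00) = 0.33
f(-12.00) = -24.47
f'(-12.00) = 1.96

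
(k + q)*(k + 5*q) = k^2 + 6*k*q + 5*q^2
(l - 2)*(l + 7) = l^2 + 5*l - 14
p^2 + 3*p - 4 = (p - 1)*(p + 4)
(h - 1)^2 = h^2 - 2*h + 1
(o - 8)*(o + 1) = o^2 - 7*o - 8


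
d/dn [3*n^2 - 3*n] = 6*n - 3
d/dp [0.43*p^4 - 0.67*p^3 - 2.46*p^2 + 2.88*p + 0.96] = 1.72*p^3 - 2.01*p^2 - 4.92*p + 2.88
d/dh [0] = 0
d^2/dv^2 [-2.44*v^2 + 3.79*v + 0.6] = -4.88000000000000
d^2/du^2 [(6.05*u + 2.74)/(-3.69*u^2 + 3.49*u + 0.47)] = ((6.05*u + 2.74)*(7.38*u - 3.49)*(14.76*u - 6.98) + (133.947*u - 22.0078)*(-3.69*u^2 + 3.49*u + 0.47))/(-3.69*u^2 + 3.49*u + 0.47)^3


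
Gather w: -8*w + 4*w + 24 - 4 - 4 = 16 - 4*w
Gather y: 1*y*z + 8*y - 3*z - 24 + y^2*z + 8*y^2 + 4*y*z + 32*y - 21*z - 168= y^2*(z + 8) + y*(5*z + 40) - 24*z - 192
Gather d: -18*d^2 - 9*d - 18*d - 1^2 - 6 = -18*d^2 - 27*d - 7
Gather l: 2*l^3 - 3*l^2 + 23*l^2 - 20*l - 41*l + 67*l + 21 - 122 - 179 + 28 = 2*l^3 + 20*l^2 + 6*l - 252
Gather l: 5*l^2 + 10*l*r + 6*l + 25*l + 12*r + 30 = 5*l^2 + l*(10*r + 31) + 12*r + 30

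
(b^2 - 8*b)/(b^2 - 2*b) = (b - 8)/(b - 2)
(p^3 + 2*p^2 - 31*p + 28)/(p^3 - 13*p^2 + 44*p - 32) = (p + 7)/(p - 8)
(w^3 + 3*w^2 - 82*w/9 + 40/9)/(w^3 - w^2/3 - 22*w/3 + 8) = (w^2 + 13*w/3 - 10/3)/(w^2 + w - 6)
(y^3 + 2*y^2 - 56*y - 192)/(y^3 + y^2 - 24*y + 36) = (y^2 - 4*y - 32)/(y^2 - 5*y + 6)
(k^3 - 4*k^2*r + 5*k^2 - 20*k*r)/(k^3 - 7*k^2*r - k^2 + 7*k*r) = (k^2 - 4*k*r + 5*k - 20*r)/(k^2 - 7*k*r - k + 7*r)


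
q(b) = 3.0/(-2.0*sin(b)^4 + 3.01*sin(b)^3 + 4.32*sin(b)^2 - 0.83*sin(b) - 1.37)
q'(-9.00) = -19.84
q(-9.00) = -5.33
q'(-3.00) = -3.97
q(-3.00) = -2.55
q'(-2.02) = 14.79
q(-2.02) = -4.73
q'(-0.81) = -36.84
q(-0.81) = -15.25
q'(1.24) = -1.20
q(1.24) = 1.13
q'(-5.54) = -47.08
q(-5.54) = 5.36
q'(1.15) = -1.85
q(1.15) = 1.26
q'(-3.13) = -1.51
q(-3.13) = -2.21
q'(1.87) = 1.02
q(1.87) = 1.09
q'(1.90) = 1.19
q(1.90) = 1.13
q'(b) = 3.0*(8.0*sin(b)^3*cos(b) - 9.03*sin(b)^2*cos(b) - 8.64*sin(b)*cos(b) + 0.83*cos(b))/(-2.0*sin(b)^4 + 3.01*sin(b)^3 + 4.32*sin(b)^2 - 0.83*sin(b) - 1.37)^2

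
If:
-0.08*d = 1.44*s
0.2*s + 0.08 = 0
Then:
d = 7.20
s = -0.40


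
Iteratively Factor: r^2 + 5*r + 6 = (r + 2)*(r + 3)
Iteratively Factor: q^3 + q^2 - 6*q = (q)*(q^2 + q - 6) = q*(q + 3)*(q - 2)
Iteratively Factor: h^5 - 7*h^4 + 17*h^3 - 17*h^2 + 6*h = (h - 2)*(h^4 - 5*h^3 + 7*h^2 - 3*h) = h*(h - 2)*(h^3 - 5*h^2 + 7*h - 3) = h*(h - 2)*(h - 1)*(h^2 - 4*h + 3) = h*(h - 3)*(h - 2)*(h - 1)*(h - 1)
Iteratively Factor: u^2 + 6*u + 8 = (u + 4)*(u + 2)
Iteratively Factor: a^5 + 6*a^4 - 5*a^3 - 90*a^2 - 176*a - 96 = (a + 1)*(a^4 + 5*a^3 - 10*a^2 - 80*a - 96) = (a + 1)*(a + 4)*(a^3 + a^2 - 14*a - 24) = (a - 4)*(a + 1)*(a + 4)*(a^2 + 5*a + 6) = (a - 4)*(a + 1)*(a + 3)*(a + 4)*(a + 2)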